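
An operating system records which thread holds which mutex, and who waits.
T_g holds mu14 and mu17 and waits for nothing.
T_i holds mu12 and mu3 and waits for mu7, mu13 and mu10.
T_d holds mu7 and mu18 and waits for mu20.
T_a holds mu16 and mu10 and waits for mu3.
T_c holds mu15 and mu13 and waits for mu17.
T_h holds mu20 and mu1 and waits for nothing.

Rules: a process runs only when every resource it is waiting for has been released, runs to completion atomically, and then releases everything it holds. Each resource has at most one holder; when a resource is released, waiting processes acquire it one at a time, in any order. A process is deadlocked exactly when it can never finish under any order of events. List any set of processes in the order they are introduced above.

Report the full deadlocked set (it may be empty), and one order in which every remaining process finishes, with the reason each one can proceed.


Deadlocked: T_i and T_a.
Key observation: the loop T_i -> T_a -> T_i blocks itself forever; no other process is dragged down with it.
A valid finishing order for the others: T_g, T_c, T_h, T_d.
Verifying each step:
  run T_g (it waits on nothing); releases mu14 and mu17
  T_c: everything it awaited (mu17) is free; runs, freeing mu15 and mu13
  run T_h (it waits on nothing); releases mu20 and mu1
  T_d: everything it awaited (mu20) is free; runs, freeing mu7 and mu18


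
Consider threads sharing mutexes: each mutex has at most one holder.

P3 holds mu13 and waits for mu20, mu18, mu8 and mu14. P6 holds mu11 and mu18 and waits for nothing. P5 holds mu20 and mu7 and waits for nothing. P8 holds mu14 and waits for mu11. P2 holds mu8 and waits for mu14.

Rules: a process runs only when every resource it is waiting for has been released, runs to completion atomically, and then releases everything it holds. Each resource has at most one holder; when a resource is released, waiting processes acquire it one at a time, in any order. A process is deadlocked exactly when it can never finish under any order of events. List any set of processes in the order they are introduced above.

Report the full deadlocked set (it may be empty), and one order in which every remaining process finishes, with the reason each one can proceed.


The deadlocked set is empty.
Key observation: all waits point, directly or indirectly, at processes that can finish, so nothing is permanently blocked.
One completion order for the rest: P6, P8, P2, P5, P3.
Step-by-step check:
  P6 waits on nothing -> runs at once and releases mu11 and mu18
  run P8 (all its waits — mu11 — are resolved); releases mu14
  run P2 (all its waits — mu14 — are resolved); releases mu8
  P5 waits on nothing -> runs at once and releases mu20 and mu7
  run P3 (all its waits — mu20, mu18, mu8 and mu14 — are resolved); releases mu13


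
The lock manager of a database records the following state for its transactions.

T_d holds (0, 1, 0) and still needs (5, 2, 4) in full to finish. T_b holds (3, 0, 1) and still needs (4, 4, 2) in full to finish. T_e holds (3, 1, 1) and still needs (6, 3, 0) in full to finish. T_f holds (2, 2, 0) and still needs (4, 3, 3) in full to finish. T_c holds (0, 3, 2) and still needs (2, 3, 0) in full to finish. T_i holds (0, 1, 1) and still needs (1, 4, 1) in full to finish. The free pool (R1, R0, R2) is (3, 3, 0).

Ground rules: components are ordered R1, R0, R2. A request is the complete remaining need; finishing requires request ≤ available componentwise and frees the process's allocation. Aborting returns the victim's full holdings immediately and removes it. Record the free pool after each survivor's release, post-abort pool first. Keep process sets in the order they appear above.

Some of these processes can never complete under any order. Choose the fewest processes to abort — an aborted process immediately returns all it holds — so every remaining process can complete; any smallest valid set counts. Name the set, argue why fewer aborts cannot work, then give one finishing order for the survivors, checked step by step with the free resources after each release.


Abort T_e.
Key observation: the returned (3, 1, 1) from T_e is what brings T_b — unrunnable before, under any order — into play at step 2.
Why nothing smaller works: aborting no one leaves the state deadlocked as given.
One survivor order: T_c, T_b, T_f, T_i, T_d. Verifying each step (post-abort pool first):
  pool = (6, 4, 1)
  T_c: need (2, 3, 0) fits (6, 4, 1); releases (0, 3, 2), pool now (6, 7, 3)
  T_b: need (4, 4, 2) fits (6, 7, 3); releases (3, 0, 1), pool now (9, 7, 4)
  T_f: need (4, 3, 3) fits (9, 7, 4); releases (2, 2, 0), pool now (11, 9, 4)
  T_i: need (1, 4, 1) fits (11, 9, 4); releases (0, 1, 1), pool now (11, 10, 5)
  T_d: need (5, 2, 4) fits (11, 10, 5); releases (0, 1, 0), pool now (11, 11, 5)


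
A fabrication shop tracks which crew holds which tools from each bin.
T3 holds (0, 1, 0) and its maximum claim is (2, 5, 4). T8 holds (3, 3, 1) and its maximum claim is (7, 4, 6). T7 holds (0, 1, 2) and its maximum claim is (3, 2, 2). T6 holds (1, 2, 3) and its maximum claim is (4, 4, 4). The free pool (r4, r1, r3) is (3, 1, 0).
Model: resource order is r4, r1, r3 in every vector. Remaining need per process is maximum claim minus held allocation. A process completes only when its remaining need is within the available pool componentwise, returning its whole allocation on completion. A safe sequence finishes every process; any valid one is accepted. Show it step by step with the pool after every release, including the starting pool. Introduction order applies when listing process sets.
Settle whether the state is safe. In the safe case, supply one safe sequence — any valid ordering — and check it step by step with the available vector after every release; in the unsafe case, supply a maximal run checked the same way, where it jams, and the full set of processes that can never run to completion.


SAFE. One safe sequence: T7, T6, T8, T3.
Key observation: reading the order forward, T7 is the first process whose need (3, 1, 0) meets the free pool (3, 1, 0) exactly on a resource it requests.
Step-by-step check:
  pool = (3, 1, 0)
  T7 needs (3, 1, 0) <= (3, 1, 0) -> finishes; pool += (0, 1, 2) = (3, 2, 2)
  T6 needs (3, 2, 1) <= (3, 2, 2) -> finishes; pool += (1, 2, 3) = (4, 4, 5)
  T8 needs (4, 1, 5) <= (4, 4, 5) -> finishes; pool += (3, 3, 1) = (7, 7, 6)
  T3 needs (2, 4, 4) <= (7, 7, 6) -> finishes; pool += (0, 1, 0) = (7, 8, 6)


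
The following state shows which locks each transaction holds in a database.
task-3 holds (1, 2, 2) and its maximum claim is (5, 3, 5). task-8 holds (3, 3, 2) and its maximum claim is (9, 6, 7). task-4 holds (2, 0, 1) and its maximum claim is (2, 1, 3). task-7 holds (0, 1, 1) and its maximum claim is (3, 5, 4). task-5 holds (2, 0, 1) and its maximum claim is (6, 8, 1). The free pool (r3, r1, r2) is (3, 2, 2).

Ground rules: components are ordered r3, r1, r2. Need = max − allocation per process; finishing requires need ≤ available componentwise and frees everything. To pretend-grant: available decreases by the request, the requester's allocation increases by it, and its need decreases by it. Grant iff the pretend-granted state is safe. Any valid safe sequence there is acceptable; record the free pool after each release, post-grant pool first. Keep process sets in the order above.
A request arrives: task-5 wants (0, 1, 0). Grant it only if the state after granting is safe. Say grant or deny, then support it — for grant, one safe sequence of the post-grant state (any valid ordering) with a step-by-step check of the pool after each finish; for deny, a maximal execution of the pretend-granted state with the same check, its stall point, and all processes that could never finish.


GRANT — the state after the grant stays safe, e.g. via task-4, task-3, task-8, task-7, task-5.
Key observation: granting shrinks the pool to (3, 1, 2), yet task-4 still fits and the chain goes through.
Verifying the post-grant state step by step:
  pool = (3, 1, 2)
  task-4 needs (0, 1, 2) <= (3, 1, 2) -> finishes; pool += (2, 0, 1) = (5, 1, 3)
  task-3 needs (4, 1, 3) <= (5, 1, 3) -> finishes; pool += (1, 2, 2) = (6, 3, 5)
  task-8 needs (6, 3, 5) <= (6, 3, 5) -> finishes; pool += (3, 3, 2) = (9, 6, 7)
  task-7 needs (3, 4, 3) <= (9, 6, 7) -> finishes; pool += (0, 1, 1) = (9, 7, 8)
  task-5 needs (4, 7, 0) <= (9, 7, 8) -> finishes; pool += (2, 1, 1) = (11, 8, 9)


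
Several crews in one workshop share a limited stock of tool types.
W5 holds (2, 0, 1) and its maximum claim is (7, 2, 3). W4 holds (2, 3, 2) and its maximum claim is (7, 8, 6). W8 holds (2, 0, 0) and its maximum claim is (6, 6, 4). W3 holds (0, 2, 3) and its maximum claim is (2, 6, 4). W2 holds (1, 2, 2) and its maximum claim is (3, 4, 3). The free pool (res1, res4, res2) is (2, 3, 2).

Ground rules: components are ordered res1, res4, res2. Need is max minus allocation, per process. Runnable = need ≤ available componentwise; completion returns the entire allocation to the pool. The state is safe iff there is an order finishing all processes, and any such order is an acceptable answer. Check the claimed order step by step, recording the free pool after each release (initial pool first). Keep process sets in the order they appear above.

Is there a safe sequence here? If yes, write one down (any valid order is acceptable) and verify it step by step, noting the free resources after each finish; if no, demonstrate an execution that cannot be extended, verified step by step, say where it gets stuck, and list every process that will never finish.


The state is UNSAFE.
Key observation: after W2, W3 complete, (3, 7, 7) is the best the pool ever gets, yet each leftover process wants more res1.
A maximal execution: W2, W3 — then nothing else fits. Verifying each step:
  pool = (2, 3, 2)
  run W2 (needs (2, 2, 1), free (2, 3, 2)); after release of (1, 2, 2) the pool is (3, 5, 4)
  run W3 (needs (2, 4, 1), free (3, 5, 4)); after release of (0, 2, 3) the pool is (3, 7, 7)
  blocked: W5 wants (5, 2, 2), pool (3, 7, 7) — not enough res1
  blocked: W4 wants (5, 5, 4), pool (3, 7, 7) — not enough res1
  blocked: W8 wants (4, 6, 4), pool (3, 7, 7) — not enough res1
Permanently blocked: W5, W4 and W8.


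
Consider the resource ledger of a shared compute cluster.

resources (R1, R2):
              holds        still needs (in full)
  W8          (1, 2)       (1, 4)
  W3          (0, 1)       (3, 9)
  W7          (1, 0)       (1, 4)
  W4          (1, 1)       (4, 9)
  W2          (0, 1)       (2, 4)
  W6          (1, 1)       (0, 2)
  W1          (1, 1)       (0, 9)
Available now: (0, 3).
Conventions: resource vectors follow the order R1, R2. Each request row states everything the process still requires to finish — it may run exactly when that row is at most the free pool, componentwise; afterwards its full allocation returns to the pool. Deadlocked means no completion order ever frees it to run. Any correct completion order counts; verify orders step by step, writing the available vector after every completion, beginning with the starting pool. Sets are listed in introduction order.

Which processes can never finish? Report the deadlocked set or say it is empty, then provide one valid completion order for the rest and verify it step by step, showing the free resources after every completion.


Deadlocked set: W3, W4 and W1.
Key observation: no order helps: past W6, W7, W2, W8, the free pool tops out at (3, 7), below what each blocked process needs in R2.
A valid finishing order for the others: W6, W7, W2, W8. Walking it through:
  pool = (0, 3)
  W6 needs (0, 2) <= (0, 3) -> finishes; pool += (1, 1) = (1, 4)
  W7 needs (1, 4) <= (1, 4) -> finishes; pool += (1, 0) = (2, 4)
  W2 needs (2, 4) <= (2, 4) -> finishes; pool += (0, 1) = (2, 5)
  W8 needs (1, 4) <= (2, 5) -> finishes; pool += (1, 2) = (3, 7)
The stuck group stays short no matter what:
  W3 cannot run: need (3, 9) vs free (3, 7) (insufficient R2)
  W4 cannot run: need (4, 9) vs free (3, 7) (insufficient R1 and R2)
  W1 cannot run: need (0, 9) vs free (3, 7) (insufficient R2)


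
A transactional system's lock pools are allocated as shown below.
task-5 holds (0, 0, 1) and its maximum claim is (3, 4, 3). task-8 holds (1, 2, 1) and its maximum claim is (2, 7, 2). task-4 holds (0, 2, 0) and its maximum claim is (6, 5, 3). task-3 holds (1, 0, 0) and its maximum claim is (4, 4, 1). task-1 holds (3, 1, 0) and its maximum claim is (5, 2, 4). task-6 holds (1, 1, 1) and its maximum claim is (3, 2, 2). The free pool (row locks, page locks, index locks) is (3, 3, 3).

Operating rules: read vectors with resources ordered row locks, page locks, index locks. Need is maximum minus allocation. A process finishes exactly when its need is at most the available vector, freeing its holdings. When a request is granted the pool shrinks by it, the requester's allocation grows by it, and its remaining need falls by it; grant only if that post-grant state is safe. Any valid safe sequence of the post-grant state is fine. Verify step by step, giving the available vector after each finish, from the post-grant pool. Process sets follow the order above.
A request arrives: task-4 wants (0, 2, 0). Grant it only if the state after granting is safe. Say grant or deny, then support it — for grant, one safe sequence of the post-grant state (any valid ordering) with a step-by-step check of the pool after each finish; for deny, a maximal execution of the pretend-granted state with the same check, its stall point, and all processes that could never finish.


GRANT — the state after the grant stays safe, e.g. via task-6, task-1, task-4, task-3, task-8, task-5.
Key observation: (3, 1, 3) free after granting still covers task-6 first, and each release covers the next.
Verifying the post-grant state step by step:
  pool = (3, 1, 3)
  task-6 needs (2, 1, 1) <= (3, 1, 3) -> finishes; pool += (1, 1, 1) = (4, 2, 4)
  task-1 needs (2, 1, 4) <= (4, 2, 4) -> finishes; pool += (3, 1, 0) = (7, 3, 4)
  task-4 needs (6, 1, 3) <= (7, 3, 4) -> finishes; pool += (0, 4, 0) = (7, 7, 4)
  task-3 needs (3, 4, 1) <= (7, 7, 4) -> finishes; pool += (1, 0, 0) = (8, 7, 4)
  task-8 needs (1, 5, 1) <= (8, 7, 4) -> finishes; pool += (1, 2, 1) = (9, 9, 5)
  task-5 needs (3, 4, 2) <= (9, 9, 5) -> finishes; pool += (0, 0, 1) = (9, 9, 6)


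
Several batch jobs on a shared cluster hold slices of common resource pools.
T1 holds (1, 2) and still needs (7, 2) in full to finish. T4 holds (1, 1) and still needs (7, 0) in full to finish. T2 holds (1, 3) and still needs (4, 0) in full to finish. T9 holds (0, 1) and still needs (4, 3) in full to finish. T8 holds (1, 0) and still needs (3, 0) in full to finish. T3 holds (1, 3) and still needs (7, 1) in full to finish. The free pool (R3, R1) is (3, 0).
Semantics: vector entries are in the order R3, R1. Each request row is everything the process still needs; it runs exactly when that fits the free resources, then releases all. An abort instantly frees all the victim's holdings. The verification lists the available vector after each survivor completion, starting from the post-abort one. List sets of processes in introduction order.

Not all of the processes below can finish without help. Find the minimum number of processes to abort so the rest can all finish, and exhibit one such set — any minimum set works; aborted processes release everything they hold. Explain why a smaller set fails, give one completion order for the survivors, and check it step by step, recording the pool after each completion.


Abort T4 and T3.
Key observation: the returned (2, 4) from T4 and T3 is what brings T1 — unrunnable before, under any order — into play at step 4.
Why nothing smaller works — every single abort fails: T1 alone leaves T4 blocked (short on R3); T4 alone leaves T1 blocked (short on R3); T2 alone leaves T1 blocked (short on R3); T9 alone leaves T1 blocked (short on R3); T8 alone leaves T1 blocked (short on R3); T3 alone leaves T1 blocked (short on R3).
One survivor order: T9, T2, T8, T1. Check, step by step (post-abort pool first):
  pool = (5, 4)
  T9 needs (4, 3) <= (5, 4) -> finishes; pool += (0, 1) = (5, 5)
  T2 needs (4, 0) <= (5, 5) -> finishes; pool += (1, 3) = (6, 8)
  T8 needs (3, 0) <= (6, 8) -> finishes; pool += (1, 0) = (7, 8)
  T1 needs (7, 2) <= (7, 8) -> finishes; pool += (1, 2) = (8, 10)


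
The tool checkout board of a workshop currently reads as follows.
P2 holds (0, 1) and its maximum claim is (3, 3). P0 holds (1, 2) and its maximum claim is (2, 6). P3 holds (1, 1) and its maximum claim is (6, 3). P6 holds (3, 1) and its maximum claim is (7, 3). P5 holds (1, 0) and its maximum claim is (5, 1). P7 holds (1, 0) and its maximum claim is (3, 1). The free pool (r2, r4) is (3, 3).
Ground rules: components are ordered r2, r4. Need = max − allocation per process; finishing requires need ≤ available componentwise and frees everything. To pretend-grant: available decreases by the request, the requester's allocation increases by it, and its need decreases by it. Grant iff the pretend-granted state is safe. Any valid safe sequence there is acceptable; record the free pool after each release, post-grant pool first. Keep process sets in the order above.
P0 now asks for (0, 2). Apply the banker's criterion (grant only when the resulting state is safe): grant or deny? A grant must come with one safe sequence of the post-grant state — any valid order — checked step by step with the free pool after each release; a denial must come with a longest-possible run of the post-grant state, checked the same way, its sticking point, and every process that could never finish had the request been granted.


DENY: after the grant no complete ordering would exist.
Key observation: no order helps: past P7, P5, the free pool tops out at (5, 1), below what each blocked process needs in r4.
Pretend the grant happened; the run P7, P5 goes as far as possible. Verifying each step:
  pool = (3, 1)
  P7 needs (2, 1) <= (3, 1) -> finishes; pool += (1, 0) = (4, 1)
  P5 needs (4, 1) <= (4, 1) -> finishes; pool += (1, 0) = (5, 1)
  P2 still needs (3, 2) but only (5, 1) is free — short on r4
  P0 still needs (1, 2) but only (5, 1) is free — short on r4
  P3 still needs (5, 2) but only (5, 1) is free — short on r4
  P6 still needs (4, 2) but only (5, 1) is free — short on r4
Processes that could never finish after the grant: P2, P0, P3 and P6.


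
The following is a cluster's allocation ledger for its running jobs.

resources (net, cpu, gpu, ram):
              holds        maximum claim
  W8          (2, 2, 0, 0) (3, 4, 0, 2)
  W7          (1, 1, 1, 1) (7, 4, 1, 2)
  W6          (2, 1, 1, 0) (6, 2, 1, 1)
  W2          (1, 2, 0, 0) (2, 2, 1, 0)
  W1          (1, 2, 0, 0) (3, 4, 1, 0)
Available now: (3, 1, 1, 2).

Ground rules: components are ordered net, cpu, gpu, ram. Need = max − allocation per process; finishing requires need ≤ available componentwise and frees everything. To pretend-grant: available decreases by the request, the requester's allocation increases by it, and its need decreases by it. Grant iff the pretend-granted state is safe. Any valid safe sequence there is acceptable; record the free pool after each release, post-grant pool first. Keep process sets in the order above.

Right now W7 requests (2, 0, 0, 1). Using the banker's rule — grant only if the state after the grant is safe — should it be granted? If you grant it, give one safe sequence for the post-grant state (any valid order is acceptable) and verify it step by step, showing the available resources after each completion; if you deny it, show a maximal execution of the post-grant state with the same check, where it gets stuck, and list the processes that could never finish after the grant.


DENY. Granting would leave the state unsafe.
Key observation: after W2, W1 the pool peaks at (3, 5, 1, 1), and each blocked process is short somewhere: W8 on ram; W7 on net; W6 on net.
Pretend the grant happened; the run W2, W1 goes as far as possible. Verifying each step:
  pool = (1, 1, 1, 1)
  W2: need (1, 0, 1, 0) fits (1, 1, 1, 1); releases (1, 2, 0, 0), pool now (2, 3, 1, 1)
  W1: need (2, 2, 1, 0) fits (2, 3, 1, 1); releases (1, 2, 0, 0), pool now (3, 5, 1, 1)
  W8 still needs (1, 2, 0, 2) but only (3, 5, 1, 1) is free — short on ram
  W7 still needs (4, 3, 0, 0) but only (3, 5, 1, 1) is free — short on net
  W6 still needs (4, 1, 0, 1) but only (3, 5, 1, 1) is free — short on net
Processes that could never finish after the grant: W8, W7 and W6.


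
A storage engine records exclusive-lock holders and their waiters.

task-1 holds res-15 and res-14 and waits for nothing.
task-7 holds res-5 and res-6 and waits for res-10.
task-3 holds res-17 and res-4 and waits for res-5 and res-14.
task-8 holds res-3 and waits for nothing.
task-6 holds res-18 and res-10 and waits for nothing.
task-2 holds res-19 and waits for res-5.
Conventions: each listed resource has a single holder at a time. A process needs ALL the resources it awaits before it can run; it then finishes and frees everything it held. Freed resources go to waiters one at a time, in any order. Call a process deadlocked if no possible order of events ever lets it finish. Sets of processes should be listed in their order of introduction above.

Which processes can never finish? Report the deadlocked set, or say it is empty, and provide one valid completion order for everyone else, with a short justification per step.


The deadlocked set is empty.
Key observation: although several processes wait, no cycle exists — each chain bottoms out at a free runner.
The rest can finish in the order task-8, task-1, task-6, task-7, task-2, task-3.
Step-by-step check:
  task-8 waits on nothing -> runs at once and releases res-3
  task-1 waits on nothing -> runs at once and releases res-15 and res-14
  task-6 waits on nothing -> runs at once and releases res-18 and res-10
  task-7 waits on res-10 — all released -> runs and releases res-5 and res-6
  task-2 waits on res-5 — all released -> runs and releases res-19
  task-3 waits on res-5 and res-14 — all released -> runs and releases res-17 and res-4


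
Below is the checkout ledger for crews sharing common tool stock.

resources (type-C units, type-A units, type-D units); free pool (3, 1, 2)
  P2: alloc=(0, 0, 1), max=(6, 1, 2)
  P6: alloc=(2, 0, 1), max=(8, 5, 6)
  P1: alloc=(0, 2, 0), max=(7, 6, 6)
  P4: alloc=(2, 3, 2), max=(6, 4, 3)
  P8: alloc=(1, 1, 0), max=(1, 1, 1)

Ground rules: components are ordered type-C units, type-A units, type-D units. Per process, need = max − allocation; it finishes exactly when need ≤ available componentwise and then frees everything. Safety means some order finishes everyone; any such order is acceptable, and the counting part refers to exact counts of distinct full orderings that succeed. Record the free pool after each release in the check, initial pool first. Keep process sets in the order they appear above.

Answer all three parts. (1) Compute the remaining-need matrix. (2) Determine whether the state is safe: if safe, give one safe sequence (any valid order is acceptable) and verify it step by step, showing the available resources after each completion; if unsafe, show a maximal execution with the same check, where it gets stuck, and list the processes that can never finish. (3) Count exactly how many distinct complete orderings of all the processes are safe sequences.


(1) Need matrix, components ordered type-C units, type-A units, type-D units:
  P2: (6, 1, 1)
  P6: (6, 5, 5)
  P1: (7, 4, 6)
  P4: (4, 1, 1)
  P8: (0, 0, 1)
(2) SAFE. One safe sequence: P8, P4, P2, P6, P1.
Key observation: P4 marks the first exact bind of the order: its need (4, 1, 1) fits the free (4, 2, 2) with zero slack on a requested resource.
Step-by-step check:
  pool = (3, 1, 2)
  run P8 (needs (0, 0, 1), free (3, 1, 2)); after release of (1, 1, 0) the pool is (4, 2, 2)
  run P4 (needs (4, 1, 1), free (4, 2, 2)); after release of (2, 3, 2) the pool is (6, 5, 4)
  run P2 (needs (6, 1, 1), free (6, 5, 4)); after release of (0, 0, 1) the pool is (6, 5, 5)
  run P6 (needs (6, 5, 5), free (6, 5, 5)); after release of (2, 0, 1) the pool is (8, 5, 6)
  run P1 (needs (7, 4, 6), free (8, 5, 6)); after release of (0, 2, 0) the pool is (8, 7, 6)
(3) Precisely 1 of the possible complete orderings is a safe sequence.


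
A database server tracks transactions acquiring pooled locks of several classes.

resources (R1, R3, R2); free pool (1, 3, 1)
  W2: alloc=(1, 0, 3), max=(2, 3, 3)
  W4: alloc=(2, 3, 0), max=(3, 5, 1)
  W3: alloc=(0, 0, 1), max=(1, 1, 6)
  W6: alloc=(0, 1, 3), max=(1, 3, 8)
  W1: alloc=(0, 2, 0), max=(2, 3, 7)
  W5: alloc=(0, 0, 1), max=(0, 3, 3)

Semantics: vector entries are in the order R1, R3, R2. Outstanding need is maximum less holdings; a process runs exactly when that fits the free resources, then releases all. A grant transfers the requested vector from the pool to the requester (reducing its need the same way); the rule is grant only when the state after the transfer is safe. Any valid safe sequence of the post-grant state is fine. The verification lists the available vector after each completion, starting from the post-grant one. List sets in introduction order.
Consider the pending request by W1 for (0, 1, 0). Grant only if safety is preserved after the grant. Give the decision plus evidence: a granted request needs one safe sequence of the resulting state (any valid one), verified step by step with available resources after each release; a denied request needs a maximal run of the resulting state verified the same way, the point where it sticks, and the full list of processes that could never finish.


GRANT: granting preserves safety; a valid post-grant sequence is W4, W2, W5, W6, W1, W3.
Key observation: the transfer keeps a workable pool ((1, 2, 1)); W4 starts the safe sequence.
Check on the post-grant state, step by step:
  pool = (1, 2, 1)
  W4: need (1, 2, 1) fits (1, 2, 1); releases (2, 3, 0), pool now (3, 5, 1)
  W2: need (1, 3, 0) fits (3, 5, 1); releases (1, 0, 3), pool now (4, 5, 4)
  W5: need (0, 3, 2) fits (4, 5, 4); releases (0, 0, 1), pool now (4, 5, 5)
  W6: need (1, 2, 5) fits (4, 5, 5); releases (0, 1, 3), pool now (4, 6, 8)
  W1: need (2, 0, 7) fits (4, 6, 8); releases (0, 3, 0), pool now (4, 9, 8)
  W3: need (1, 1, 5) fits (4, 9, 8); releases (0, 0, 1), pool now (4, 9, 9)


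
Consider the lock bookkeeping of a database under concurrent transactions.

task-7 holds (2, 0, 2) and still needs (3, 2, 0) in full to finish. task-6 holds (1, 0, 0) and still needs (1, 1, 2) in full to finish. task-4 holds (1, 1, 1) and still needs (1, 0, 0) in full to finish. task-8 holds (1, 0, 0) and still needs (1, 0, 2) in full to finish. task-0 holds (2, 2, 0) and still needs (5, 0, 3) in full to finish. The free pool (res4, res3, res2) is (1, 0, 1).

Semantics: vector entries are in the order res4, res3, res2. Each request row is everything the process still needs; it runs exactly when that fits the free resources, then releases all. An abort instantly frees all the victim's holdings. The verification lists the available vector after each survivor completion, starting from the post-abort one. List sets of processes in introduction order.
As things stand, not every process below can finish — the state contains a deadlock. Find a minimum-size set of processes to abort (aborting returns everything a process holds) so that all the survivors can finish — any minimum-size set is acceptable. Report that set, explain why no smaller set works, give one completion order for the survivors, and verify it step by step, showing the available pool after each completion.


The answer: abort task-0.
Key observation: aborting task-0 returns (2, 2, 0), and task-7 — hopeless before — runs at step 2 with the returned capacity in the pool.
Why nothing smaller works: aborting no one leaves the state deadlocked as given.
Survivors finish in the order: task-4, task-7, task-6, task-8. Walking it through (pool after the aborts first):
  pool = (3, 2, 1)
  task-4 needs (1, 0, 0) <= (3, 2, 1) -> finishes; pool += (1, 1, 1) = (4, 3, 2)
  task-7 needs (3, 2, 0) <= (4, 3, 2) -> finishes; pool += (2, 0, 2) = (6, 3, 4)
  task-6 needs (1, 1, 2) <= (6, 3, 4) -> finishes; pool += (1, 0, 0) = (7, 3, 4)
  task-8 needs (1, 0, 2) <= (7, 3, 4) -> finishes; pool += (1, 0, 0) = (8, 3, 4)


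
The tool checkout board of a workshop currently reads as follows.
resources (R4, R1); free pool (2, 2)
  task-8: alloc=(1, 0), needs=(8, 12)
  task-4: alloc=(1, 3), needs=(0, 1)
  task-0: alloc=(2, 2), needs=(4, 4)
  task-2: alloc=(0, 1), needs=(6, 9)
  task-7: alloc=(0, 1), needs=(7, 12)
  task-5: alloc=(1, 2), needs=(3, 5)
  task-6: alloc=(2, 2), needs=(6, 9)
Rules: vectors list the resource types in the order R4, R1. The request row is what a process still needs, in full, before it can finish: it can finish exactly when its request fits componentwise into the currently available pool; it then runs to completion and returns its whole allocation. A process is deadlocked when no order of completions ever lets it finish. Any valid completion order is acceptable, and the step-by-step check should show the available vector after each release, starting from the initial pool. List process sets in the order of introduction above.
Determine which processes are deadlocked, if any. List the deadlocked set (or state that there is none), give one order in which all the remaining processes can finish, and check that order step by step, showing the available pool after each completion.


No process is deadlocked.
Key observation: no deadlock: task-4 fits now, and the freed resources carry the rest through.
A valid finishing order for the others: task-4, task-5, task-0, task-6, task-2, task-7, task-8. Walking it through:
  pool = (2, 2)
  task-4 needs (0, 1) <= (2, 2) -> finishes; pool += (1, 3) = (3, 5)
  task-5 needs (3, 5) <= (3, 5) -> finishes; pool += (1, 2) = (4, 7)
  task-0 needs (4, 4) <= (4, 7) -> finishes; pool += (2, 2) = (6, 9)
  task-6 needs (6, 9) <= (6, 9) -> finishes; pool += (2, 2) = (8, 11)
  task-2 needs (6, 9) <= (8, 11) -> finishes; pool += (0, 1) = (8, 12)
  task-7 needs (7, 12) <= (8, 12) -> finishes; pool += (0, 1) = (8, 13)
  task-8 needs (8, 12) <= (8, 13) -> finishes; pool += (1, 0) = (9, 13)


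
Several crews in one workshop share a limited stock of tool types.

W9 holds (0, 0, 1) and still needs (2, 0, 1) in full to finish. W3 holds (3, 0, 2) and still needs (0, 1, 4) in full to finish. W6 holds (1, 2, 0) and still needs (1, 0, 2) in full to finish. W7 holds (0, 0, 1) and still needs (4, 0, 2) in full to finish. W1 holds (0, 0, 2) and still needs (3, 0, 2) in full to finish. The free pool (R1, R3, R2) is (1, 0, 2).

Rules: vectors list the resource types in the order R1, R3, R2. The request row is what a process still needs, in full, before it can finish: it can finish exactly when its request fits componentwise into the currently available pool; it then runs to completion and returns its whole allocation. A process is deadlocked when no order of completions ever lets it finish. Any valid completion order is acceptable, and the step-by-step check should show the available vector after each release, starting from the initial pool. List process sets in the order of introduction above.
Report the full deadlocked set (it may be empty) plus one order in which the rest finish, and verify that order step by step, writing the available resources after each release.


Deadlocked: W3, W7 and W1.
Key observation: after W6, W9 the pool peaks at (2, 2, 3), and each blocked process is short somewhere: W3 on R2; W7 on R1; W1 on R1.
One completion order for the rest: W6, W9. Step-by-step check:
  pool = (1, 0, 2)
  W6 needs (1, 0, 2) <= (1, 0, 2) -> finishes; pool += (1, 2, 0) = (2, 2, 2)
  W9 needs (2, 0, 1) <= (2, 2, 2) -> finishes; pool += (0, 0, 1) = (2, 2, 3)
None of the blocked processes ever fits:
  W3 cannot run: need (0, 1, 4) vs free (2, 2, 3) (insufficient R2)
  W7 cannot run: need (4, 0, 2) vs free (2, 2, 3) (insufficient R1)
  W1 cannot run: need (3, 0, 2) vs free (2, 2, 3) (insufficient R1)


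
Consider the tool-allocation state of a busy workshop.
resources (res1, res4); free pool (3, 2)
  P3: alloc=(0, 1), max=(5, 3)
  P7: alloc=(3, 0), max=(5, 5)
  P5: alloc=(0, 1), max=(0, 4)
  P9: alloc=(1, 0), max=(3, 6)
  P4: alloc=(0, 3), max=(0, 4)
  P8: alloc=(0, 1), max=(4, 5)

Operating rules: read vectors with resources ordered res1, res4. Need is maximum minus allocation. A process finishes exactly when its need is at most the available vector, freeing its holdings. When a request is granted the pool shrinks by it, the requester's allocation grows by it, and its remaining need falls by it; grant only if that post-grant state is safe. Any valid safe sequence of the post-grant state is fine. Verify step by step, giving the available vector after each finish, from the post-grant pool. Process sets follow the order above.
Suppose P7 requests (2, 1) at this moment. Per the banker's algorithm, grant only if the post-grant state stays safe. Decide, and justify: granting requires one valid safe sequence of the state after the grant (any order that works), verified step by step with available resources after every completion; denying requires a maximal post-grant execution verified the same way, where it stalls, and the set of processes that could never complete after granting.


GRANT — the state after the grant stays safe, e.g. via P4, P7, P8, P9, P5, P3.
Key observation: even at the reduced pool (1, 1), P4 fits immediately, so safety survives the grant.
Verifying the post-grant state step by step:
  pool = (1, 1)
  P4 needs (0, 1) <= (1, 1) -> finishes; pool += (0, 3) = (1, 4)
  P7 needs (0, 4) <= (1, 4) -> finishes; pool += (5, 1) = (6, 5)
  P8 needs (4, 4) <= (6, 5) -> finishes; pool += (0, 1) = (6, 6)
  P9 needs (2, 6) <= (6, 6) -> finishes; pool += (1, 0) = (7, 6)
  P5 needs (0, 3) <= (7, 6) -> finishes; pool += (0, 1) = (7, 7)
  P3 needs (5, 2) <= (7, 7) -> finishes; pool += (0, 1) = (7, 8)


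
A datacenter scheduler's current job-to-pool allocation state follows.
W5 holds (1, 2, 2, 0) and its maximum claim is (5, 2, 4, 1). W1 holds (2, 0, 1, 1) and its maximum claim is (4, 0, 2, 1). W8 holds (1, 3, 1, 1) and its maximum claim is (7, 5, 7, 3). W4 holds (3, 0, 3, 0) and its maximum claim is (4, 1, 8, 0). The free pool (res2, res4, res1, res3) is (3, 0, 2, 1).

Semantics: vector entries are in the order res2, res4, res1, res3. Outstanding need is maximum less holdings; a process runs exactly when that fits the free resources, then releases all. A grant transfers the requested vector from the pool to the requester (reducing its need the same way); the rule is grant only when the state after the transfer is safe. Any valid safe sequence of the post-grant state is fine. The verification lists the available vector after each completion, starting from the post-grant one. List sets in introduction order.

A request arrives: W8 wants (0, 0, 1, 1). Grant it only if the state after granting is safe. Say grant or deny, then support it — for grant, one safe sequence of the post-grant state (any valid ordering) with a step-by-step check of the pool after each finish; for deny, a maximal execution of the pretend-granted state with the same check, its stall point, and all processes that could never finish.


DENY — the pretend-granted state is unsafe.
Key observation: even finishing W1, W5 leaves just (6, 2, 4, 1) free — too little res1 for any of the remaining processes.
Pretend the grant happened; the run W1, W5 goes as far as possible. Verifying each step:
  pool = (3, 0, 1, 0)
  W1: need (2, 0, 1, 0) fits (3, 0, 1, 0); releases (2, 0, 1, 1), pool now (5, 0, 2, 1)
  W5: need (4, 0, 2, 1) fits (5, 0, 2, 1); releases (1, 2, 2, 0), pool now (6, 2, 4, 1)
  W8 still needs (6, 2, 5, 1) but only (6, 2, 4, 1) is free — short on res1
  W4 still needs (1, 1, 5, 0) but only (6, 2, 4, 1) is free — short on res1
Post-grant, the permanently blocked set is W8 and W4.


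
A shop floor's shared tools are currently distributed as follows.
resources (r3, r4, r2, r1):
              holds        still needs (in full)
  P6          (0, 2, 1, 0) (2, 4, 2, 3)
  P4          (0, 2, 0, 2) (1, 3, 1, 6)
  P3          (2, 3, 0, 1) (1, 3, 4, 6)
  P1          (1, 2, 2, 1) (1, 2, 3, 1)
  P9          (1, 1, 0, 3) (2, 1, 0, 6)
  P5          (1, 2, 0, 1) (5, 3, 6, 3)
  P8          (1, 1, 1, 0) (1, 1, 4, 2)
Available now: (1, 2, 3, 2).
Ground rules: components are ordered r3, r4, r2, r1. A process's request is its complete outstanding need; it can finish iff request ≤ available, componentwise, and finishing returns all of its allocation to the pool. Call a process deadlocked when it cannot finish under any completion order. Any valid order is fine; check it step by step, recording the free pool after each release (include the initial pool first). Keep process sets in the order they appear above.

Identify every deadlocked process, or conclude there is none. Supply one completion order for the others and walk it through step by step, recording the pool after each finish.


Deadlocked: P4, P3, P9 and P5.
Key observation: after P1, P8, P6 the pool peaks at (3, 7, 7, 3), and each blocked process is short somewhere: P4 on r1; P3 on r1; P9 on r1; P5 on r3.
One completion order for the rest: P1, P8, P6. Verifying each step:
  pool = (1, 2, 3, 2)
  P1: need (1, 2, 3, 1) fits (1, 2, 3, 2); releases (1, 2, 2, 1), pool now (2, 4, 5, 3)
  P8: need (1, 1, 4, 2) fits (2, 4, 5, 3); releases (1, 1, 1, 0), pool now (3, 5, 6, 3)
  P6: need (2, 4, 2, 3) fits (3, 5, 6, 3); releases (0, 2, 1, 0), pool now (3, 7, 7, 3)
The blocked processes can never fit:
  P4 cannot run: need (1, 3, 1, 6) vs free (3, 7, 7, 3) (insufficient r1)
  P3 cannot run: need (1, 3, 4, 6) vs free (3, 7, 7, 3) (insufficient r1)
  P9 cannot run: need (2, 1, 0, 6) vs free (3, 7, 7, 3) (insufficient r1)
  P5 cannot run: need (5, 3, 6, 3) vs free (3, 7, 7, 3) (insufficient r3)


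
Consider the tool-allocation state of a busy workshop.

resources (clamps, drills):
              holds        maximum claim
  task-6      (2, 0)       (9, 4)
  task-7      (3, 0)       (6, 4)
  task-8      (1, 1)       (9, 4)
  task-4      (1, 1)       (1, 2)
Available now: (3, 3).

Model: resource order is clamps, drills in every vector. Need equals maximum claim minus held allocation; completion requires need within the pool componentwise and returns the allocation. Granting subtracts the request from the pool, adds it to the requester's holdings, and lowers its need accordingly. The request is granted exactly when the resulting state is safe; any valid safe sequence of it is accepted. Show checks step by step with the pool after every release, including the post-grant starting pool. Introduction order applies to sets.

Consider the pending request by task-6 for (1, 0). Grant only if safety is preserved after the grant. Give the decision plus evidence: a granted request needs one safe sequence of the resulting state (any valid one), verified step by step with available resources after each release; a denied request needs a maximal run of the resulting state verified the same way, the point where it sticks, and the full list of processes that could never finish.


GRANT. The post-grant state is safe; one safe sequence: task-4, task-7, task-6, task-8.
Key observation: post-grant, (2, 3) remains, and an order beginning with task-4 completes everyone.
Check on the post-grant state, step by step:
  pool = (2, 3)
  run task-4 (needs (0, 1), free (2, 3)); after release of (1, 1) the pool is (3, 4)
  run task-7 (needs (3, 4), free (3, 4)); after release of (3, 0) the pool is (6, 4)
  run task-6 (needs (6, 4), free (6, 4)); after release of (3, 0) the pool is (9, 4)
  run task-8 (needs (8, 3), free (9, 4)); after release of (1, 1) the pool is (10, 5)


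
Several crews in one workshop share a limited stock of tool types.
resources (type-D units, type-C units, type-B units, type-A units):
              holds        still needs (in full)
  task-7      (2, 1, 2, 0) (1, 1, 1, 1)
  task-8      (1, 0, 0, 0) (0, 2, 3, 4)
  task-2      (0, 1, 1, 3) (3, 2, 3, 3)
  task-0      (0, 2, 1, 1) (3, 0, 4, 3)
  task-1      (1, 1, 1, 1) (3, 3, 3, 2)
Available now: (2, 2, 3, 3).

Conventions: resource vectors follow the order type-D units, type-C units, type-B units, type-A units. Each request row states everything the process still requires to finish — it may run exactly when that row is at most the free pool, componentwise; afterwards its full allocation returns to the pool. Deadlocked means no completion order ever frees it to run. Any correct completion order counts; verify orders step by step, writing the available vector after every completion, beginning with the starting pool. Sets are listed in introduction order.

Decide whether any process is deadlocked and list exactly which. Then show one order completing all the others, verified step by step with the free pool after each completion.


The deadlocked set is empty.
Key observation: beginning at task-7, releases accumulate fast enough that every process eventually fits.
A valid finishing order for the others: task-7, task-0, task-2, task-8, task-1. Step-by-step check:
  pool = (2, 2, 3, 3)
  task-7: need (1, 1, 1, 1) fits (2, 2, 3, 3); releases (2, 1, 2, 0), pool now (4, 3, 5, 3)
  task-0: need (3, 0, 4, 3) fits (4, 3, 5, 3); releases (0, 2, 1, 1), pool now (4, 5, 6, 4)
  task-2: need (3, 2, 3, 3) fits (4, 5, 6, 4); releases (0, 1, 1, 3), pool now (4, 6, 7, 7)
  task-8: need (0, 2, 3, 4) fits (4, 6, 7, 7); releases (1, 0, 0, 0), pool now (5, 6, 7, 7)
  task-1: need (3, 3, 3, 2) fits (5, 6, 7, 7); releases (1, 1, 1, 1), pool now (6, 7, 8, 8)
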